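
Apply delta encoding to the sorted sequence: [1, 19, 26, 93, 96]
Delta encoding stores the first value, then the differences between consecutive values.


First value: 1
Deltas:
  19 - 1 = 18
  26 - 19 = 7
  93 - 26 = 67
  96 - 93 = 3


Delta encoded: [1, 18, 7, 67, 3]


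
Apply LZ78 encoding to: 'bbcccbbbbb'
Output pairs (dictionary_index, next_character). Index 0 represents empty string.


LZ78 encoding steps:
Dictionary: {0: ''}
Step 1: w='' (idx 0), next='b' -> output (0, 'b'), add 'b' as idx 1
Step 2: w='b' (idx 1), next='c' -> output (1, 'c'), add 'bc' as idx 2
Step 3: w='' (idx 0), next='c' -> output (0, 'c'), add 'c' as idx 3
Step 4: w='c' (idx 3), next='b' -> output (3, 'b'), add 'cb' as idx 4
Step 5: w='b' (idx 1), next='b' -> output (1, 'b'), add 'bb' as idx 5
Step 6: w='bb' (idx 5), end of input -> output (5, '')


Encoded: [(0, 'b'), (1, 'c'), (0, 'c'), (3, 'b'), (1, 'b'), (5, '')]


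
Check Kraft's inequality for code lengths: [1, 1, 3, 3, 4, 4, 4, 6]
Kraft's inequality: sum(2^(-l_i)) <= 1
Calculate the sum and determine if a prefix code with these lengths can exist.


Sum = 2^(-1) + 2^(-1) + 2^(-3) + 2^(-3) + 2^(-4) + 2^(-4) + 2^(-4) + 2^(-6)
    = 0.5 + 0.5 + 0.125 + 0.125 + 0.0625 + 0.0625 + 0.0625 + 0.015625
    = 93/64 = 1.453125
Since 1.453125 > 1, Kraft's inequality is NOT satisfied.
A prefix code with these lengths CANNOT exist.

Kraft sum = 1.453125. Not satisfied.


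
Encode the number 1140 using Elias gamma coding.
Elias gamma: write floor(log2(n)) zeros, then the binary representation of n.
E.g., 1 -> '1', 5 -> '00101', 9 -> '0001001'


num_bits = floor(log2(1140)) + 1 = 11
leading_zeros = num_bits - 1 = 10
binary(1140) = 10001110100

Elias gamma(1140) = '0000000000' + '10001110100' = 000000000010001110100 (21 bits)


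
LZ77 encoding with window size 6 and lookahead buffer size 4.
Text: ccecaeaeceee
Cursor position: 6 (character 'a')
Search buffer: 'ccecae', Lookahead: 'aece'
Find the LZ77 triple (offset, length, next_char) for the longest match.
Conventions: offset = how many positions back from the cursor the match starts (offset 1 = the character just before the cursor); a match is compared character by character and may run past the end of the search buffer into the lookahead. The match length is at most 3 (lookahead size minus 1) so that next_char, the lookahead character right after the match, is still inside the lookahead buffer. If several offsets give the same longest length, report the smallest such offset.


Try each offset into the search buffer:
  offset=1 (pos 5, char 'e'): match length 0
  offset=2 (pos 4, char 'a'): match length 2
  offset=3 (pos 3, char 'c'): match length 0
  offset=4 (pos 2, char 'e'): match length 0
  offset=5 (pos 1, char 'c'): match length 0
  offset=6 (pos 0, char 'c'): match length 0
Longest match has length 2 at offset 2.
next_char = character at position 6 + 2 = 8 -> 'c'

Best match: offset=2, length=2 (matching 'ae' starting at position 4)
LZ77 triple: (2, 2, 'c')


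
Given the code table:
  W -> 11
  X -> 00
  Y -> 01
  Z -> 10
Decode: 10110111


Decoding:
10 -> Z
11 -> W
01 -> Y
11 -> W


Result: ZWYW


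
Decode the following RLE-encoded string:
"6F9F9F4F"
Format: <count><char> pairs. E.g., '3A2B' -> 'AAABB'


Expanding each <count><char> pair:
  6F -> 'FFFFFF'
  9F -> 'FFFFFFFFF'
  9F -> 'FFFFFFFFF'
  4F -> 'FFFF'

Decoded = FFFFFFFFFFFFFFFFFFFFFFFFFFFF


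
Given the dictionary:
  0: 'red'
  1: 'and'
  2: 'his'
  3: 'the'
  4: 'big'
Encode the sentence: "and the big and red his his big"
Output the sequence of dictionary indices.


Look up each word in the dictionary:
  'and' -> 1
  'the' -> 3
  'big' -> 4
  'and' -> 1
  'red' -> 0
  'his' -> 2
  'his' -> 2
  'big' -> 4

Encoded: [1, 3, 4, 1, 0, 2, 2, 4]


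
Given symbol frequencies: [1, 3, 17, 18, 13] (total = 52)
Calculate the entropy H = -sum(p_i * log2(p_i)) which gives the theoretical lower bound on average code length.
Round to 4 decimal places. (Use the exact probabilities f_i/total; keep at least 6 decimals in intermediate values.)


Per-symbol terms -p_i * log2(p_i) with p_i = f_i/52:
  p = 1/52 = 0.019231: log2(p) = -5.700440, -p*log2(p) = 0.109624
  p = 3/52 = 0.057692: log2(p) = -4.115477, -p*log2(p) = 0.237431
  p = 17/52 = 0.326923: log2(p) = -1.612977, -p*log2(p) = 0.527319
  p = 18/52 = 0.346154: log2(p) = -1.530515, -p*log2(p) = 0.529794
  p = 13/52 = 0.250000: log2(p) = -2.000000, -p*log2(p) = 0.500000
H = 0.109624 + 0.237431 + 0.527319 + 0.529794 + 0.500000 = 1.904168

H = 1.9042 bits/symbol


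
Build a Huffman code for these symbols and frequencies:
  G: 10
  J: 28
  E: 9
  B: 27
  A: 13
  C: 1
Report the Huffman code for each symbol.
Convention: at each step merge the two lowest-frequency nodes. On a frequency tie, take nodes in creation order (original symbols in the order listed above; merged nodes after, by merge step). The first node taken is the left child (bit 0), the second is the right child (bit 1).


Huffman tree construction:
Step 1: Merge C(1) + E(9) = 10
Step 2: Merge G(10) + (C+E)(10) = 20
Step 3: Merge A(13) + (G+(C+E))(20) = 33
Step 4: Merge B(27) + J(28) = 55
Step 5: Merge (A+(G+(C+E)))(33) + (B+J)(55) = 88
Read each symbol's code off the tree from the root (left child = 0, right child = 1).

Codes:
  G: 010 (length 3)
  J: 11 (length 2)
  E: 0111 (length 4)
  B: 10 (length 2)
  A: 00 (length 2)
  C: 0110 (length 4)
Average code length: 206/88 = 2.3409 bits/symbol


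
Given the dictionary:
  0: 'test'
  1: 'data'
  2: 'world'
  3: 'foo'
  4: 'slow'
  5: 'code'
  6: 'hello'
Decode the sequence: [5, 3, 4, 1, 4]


Look up each index in the dictionary:
  5 -> 'code'
  3 -> 'foo'
  4 -> 'slow'
  1 -> 'data'
  4 -> 'slow'

Decoded: "code foo slow data slow"


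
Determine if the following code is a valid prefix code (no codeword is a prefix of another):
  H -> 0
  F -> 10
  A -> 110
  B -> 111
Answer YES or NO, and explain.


Checking each pair (does one codeword prefix another?):
  H='0' vs F='10': no prefix
  H='0' vs A='110': no prefix
  H='0' vs B='111': no prefix
  F='10' vs H='0': no prefix
  F='10' vs A='110': no prefix
  F='10' vs B='111': no prefix
  A='110' vs H='0': no prefix
  A='110' vs F='10': no prefix
  A='110' vs B='111': no prefix
  B='111' vs H='0': no prefix
  B='111' vs F='10': no prefix
  B='111' vs A='110': no prefix
No violation found over all pairs.

YES -- this is a valid prefix code. No codeword is a prefix of any other codeword.


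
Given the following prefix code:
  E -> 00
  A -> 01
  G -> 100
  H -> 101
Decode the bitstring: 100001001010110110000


Decoding step by step:
Bits 100 -> G
Bits 00 -> E
Bits 100 -> G
Bits 101 -> H
Bits 01 -> A
Bits 101 -> H
Bits 100 -> G
Bits 00 -> E


Decoded message: GEGHAHGE


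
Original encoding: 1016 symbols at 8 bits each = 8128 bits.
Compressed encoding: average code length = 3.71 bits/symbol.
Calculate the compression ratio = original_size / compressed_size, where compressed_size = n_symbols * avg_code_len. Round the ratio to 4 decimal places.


original_size = n_symbols * orig_bits = 1016 * 8 = 8128 bits
compressed_size = n_symbols * avg_code_len = 1016 * 3.71 = 3769.36 bits
ratio = original_size / compressed_size = 8128 / 3769.36 = 2.1563

Compression ratio = 2.1563


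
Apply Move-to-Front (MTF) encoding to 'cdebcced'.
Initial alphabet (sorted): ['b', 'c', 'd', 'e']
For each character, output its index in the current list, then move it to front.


MTF encoding:
'c': index 1 in ['b', 'c', 'd', 'e'] -> ['c', 'b', 'd', 'e']
'd': index 2 in ['c', 'b', 'd', 'e'] -> ['d', 'c', 'b', 'e']
'e': index 3 in ['d', 'c', 'b', 'e'] -> ['e', 'd', 'c', 'b']
'b': index 3 in ['e', 'd', 'c', 'b'] -> ['b', 'e', 'd', 'c']
'c': index 3 in ['b', 'e', 'd', 'c'] -> ['c', 'b', 'e', 'd']
'c': index 0 in ['c', 'b', 'e', 'd'] -> ['c', 'b', 'e', 'd']
'e': index 2 in ['c', 'b', 'e', 'd'] -> ['e', 'c', 'b', 'd']
'd': index 3 in ['e', 'c', 'b', 'd'] -> ['d', 'e', 'c', 'b']


Output: [1, 2, 3, 3, 3, 0, 2, 3]


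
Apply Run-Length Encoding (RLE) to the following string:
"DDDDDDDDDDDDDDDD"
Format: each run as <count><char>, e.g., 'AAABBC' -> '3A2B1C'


Scanning runs left to right:
  i=0: run of 'D' x 16 -> '16D'

RLE = 16D


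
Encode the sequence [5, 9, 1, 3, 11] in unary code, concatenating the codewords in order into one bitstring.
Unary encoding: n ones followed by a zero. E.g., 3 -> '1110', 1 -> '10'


Encode each number as n ones followed by a terminating 0:
  5 -> 111110 (6 bits)
  9 -> 1111111110 (10 bits)
  1 -> 10 (2 bits)
  3 -> 1110 (4 bits)
  11 -> 111111111110 (12 bits)
Total length = 6 + 10 + 2 + 4 + 12 = 34 bits.

Unary([5, 9, 1, 3, 11]) = 1111101111111110101110111111111110 (34 bits)


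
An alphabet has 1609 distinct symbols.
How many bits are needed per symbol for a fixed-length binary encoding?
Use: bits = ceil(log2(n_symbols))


log2(1609) = 10.6519
Bracket: 2^10 = 1024 < 1609 <= 2^11 = 2048
So ceil(log2(1609)) = 11

bits = ceil(log2(1609)) = ceil(10.6519) = 11 bits


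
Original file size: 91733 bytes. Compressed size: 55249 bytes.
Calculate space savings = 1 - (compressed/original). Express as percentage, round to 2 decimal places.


ratio = compressed/original = 55249/91733 = 0.602281
savings = 1 - ratio = 1 - 0.602281 = 0.397719
as a percentage: 0.397719 * 100 = 39.77%

Space savings = 1 - 55249/91733 = 39.77%


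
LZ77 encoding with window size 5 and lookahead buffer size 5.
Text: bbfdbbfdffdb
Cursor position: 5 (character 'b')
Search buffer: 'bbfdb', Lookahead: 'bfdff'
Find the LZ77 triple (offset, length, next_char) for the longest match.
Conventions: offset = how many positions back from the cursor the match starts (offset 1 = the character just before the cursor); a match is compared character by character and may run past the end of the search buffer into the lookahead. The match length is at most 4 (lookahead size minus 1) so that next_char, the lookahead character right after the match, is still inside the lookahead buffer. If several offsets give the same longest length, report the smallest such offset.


Try each offset into the search buffer:
  offset=1 (pos 4, char 'b'): match length 1
  offset=2 (pos 3, char 'd'): match length 0
  offset=3 (pos 2, char 'f'): match length 0
  offset=4 (pos 1, char 'b'): match length 3
  offset=5 (pos 0, char 'b'): match length 1
Longest match has length 3 at offset 4.
next_char = character at position 5 + 3 = 8 -> 'f'

Best match: offset=4, length=3 (matching 'bfd' starting at position 1)
LZ77 triple: (4, 3, 'f')


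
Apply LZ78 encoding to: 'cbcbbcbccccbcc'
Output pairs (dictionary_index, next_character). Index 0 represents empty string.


LZ78 encoding steps:
Dictionary: {0: ''}
Step 1: w='' (idx 0), next='c' -> output (0, 'c'), add 'c' as idx 1
Step 2: w='' (idx 0), next='b' -> output (0, 'b'), add 'b' as idx 2
Step 3: w='c' (idx 1), next='b' -> output (1, 'b'), add 'cb' as idx 3
Step 4: w='b' (idx 2), next='c' -> output (2, 'c'), add 'bc' as idx 4
Step 5: w='bc' (idx 4), next='c' -> output (4, 'c'), add 'bcc' as idx 5
Step 6: w='c' (idx 1), next='c' -> output (1, 'c'), add 'cc' as idx 6
Step 7: w='bcc' (idx 5), end of input -> output (5, '')


Encoded: [(0, 'c'), (0, 'b'), (1, 'b'), (2, 'c'), (4, 'c'), (1, 'c'), (5, '')]


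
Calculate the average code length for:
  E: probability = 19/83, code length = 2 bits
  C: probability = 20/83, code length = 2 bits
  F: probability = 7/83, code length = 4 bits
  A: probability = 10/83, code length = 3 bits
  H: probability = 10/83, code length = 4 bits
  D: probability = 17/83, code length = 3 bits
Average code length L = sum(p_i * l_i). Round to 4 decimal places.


Weighted contributions p_i * l_i:
  E: (19/83) * 2 = 38/83
  C: (20/83) * 2 = 40/83
  F: (7/83) * 4 = 28/83
  A: (10/83) * 3 = 30/83
  H: (10/83) * 4 = 40/83
  D: (17/83) * 3 = 51/83
Sum = (38 + 40 + 28 + 30 + 40 + 51)/83 = 227/83

L = 227/83 = 2.7349 bits/symbol


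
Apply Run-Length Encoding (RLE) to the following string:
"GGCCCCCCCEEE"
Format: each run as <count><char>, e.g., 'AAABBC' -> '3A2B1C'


Scanning runs left to right:
  i=0: run of 'G' x 2 -> '2G'
  i=2: run of 'C' x 7 -> '7C'
  i=9: run of 'E' x 3 -> '3E'

RLE = 2G7C3E


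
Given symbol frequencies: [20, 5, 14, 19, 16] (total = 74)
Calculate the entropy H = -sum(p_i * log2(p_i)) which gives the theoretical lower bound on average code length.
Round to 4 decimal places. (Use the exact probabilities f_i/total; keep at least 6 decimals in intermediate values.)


Per-symbol terms -p_i * log2(p_i) with p_i = f_i/74:
  p = 20/74 = 0.270270: log2(p) = -1.887525, -p*log2(p) = 0.510142
  p = 5/74 = 0.067568: log2(p) = -3.887525, -p*log2(p) = 0.262671
  p = 14/74 = 0.189189: log2(p) = -2.402098, -p*log2(p) = 0.454451
  p = 19/74 = 0.256757: log2(p) = -1.961526, -p*log2(p) = 0.503635
  p = 16/74 = 0.216216: log2(p) = -2.209453, -p*log2(p) = 0.477720
H = 0.510142 + 0.262671 + 0.454451 + 0.503635 + 0.477720 = 2.208619

H = 2.2086 bits/symbol


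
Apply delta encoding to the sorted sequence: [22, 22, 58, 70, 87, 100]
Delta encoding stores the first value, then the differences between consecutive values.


First value: 22
Deltas:
  22 - 22 = 0
  58 - 22 = 36
  70 - 58 = 12
  87 - 70 = 17
  100 - 87 = 13


Delta encoded: [22, 0, 36, 12, 17, 13]


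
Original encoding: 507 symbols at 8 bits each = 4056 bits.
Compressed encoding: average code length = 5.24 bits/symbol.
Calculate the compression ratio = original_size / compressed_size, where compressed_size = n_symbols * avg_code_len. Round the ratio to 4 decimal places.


original_size = n_symbols * orig_bits = 507 * 8 = 4056 bits
compressed_size = n_symbols * avg_code_len = 507 * 5.24 = 2656.68 bits
ratio = original_size / compressed_size = 4056 / 2656.68 = 1.5267

Compression ratio = 1.5267


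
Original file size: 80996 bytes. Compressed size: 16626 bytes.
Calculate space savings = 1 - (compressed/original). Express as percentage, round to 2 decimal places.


ratio = compressed/original = 16626/80996 = 0.205269
savings = 1 - ratio = 1 - 0.205269 = 0.794731
as a percentage: 0.794731 * 100 = 79.47%

Space savings = 1 - 16626/80996 = 79.47%


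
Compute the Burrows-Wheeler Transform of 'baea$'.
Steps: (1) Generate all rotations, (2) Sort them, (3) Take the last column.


Rotations (sorted):
  0: $baea -> last char: a
  1: a$bae -> last char: e
  2: aea$b -> last char: b
  3: baea$ -> last char: $
  4: ea$ba -> last char: a


BWT = aeb$a


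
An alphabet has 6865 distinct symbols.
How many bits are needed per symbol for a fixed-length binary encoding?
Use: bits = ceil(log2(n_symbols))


log2(6865) = 12.745
Bracket: 2^12 = 4096 < 6865 <= 2^13 = 8192
So ceil(log2(6865)) = 13

bits = ceil(log2(6865)) = ceil(12.745) = 13 bits


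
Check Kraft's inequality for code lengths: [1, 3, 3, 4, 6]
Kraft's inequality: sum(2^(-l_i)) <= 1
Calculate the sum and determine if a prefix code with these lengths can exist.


Sum = 2^(-1) + 2^(-3) + 2^(-3) + 2^(-4) + 2^(-6)
    = 0.5 + 0.125 + 0.125 + 0.0625 + 0.015625
    = 53/64 = 0.828125
Since 0.828125 <= 1, Kraft's inequality IS satisfied.
A prefix code with these lengths CAN exist.

Kraft sum = 0.828125. Satisfied.


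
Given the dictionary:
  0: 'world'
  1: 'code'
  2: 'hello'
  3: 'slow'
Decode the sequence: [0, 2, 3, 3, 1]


Look up each index in the dictionary:
  0 -> 'world'
  2 -> 'hello'
  3 -> 'slow'
  3 -> 'slow'
  1 -> 'code'

Decoded: "world hello slow slow code"


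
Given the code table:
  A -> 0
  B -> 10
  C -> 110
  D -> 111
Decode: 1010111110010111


Decoding:
10 -> B
10 -> B
111 -> D
110 -> C
0 -> A
10 -> B
111 -> D


Result: BBDCABD


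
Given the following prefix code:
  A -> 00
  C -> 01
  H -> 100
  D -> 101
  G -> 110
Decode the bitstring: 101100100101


Decoding step by step:
Bits 101 -> D
Bits 100 -> H
Bits 100 -> H
Bits 101 -> D


Decoded message: DHHD


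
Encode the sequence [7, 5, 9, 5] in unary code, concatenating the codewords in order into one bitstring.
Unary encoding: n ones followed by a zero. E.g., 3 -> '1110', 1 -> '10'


Encode each number as n ones followed by a terminating 0:
  7 -> 11111110 (8 bits)
  5 -> 111110 (6 bits)
  9 -> 1111111110 (10 bits)
  5 -> 111110 (6 bits)
Total length = 8 + 6 + 10 + 6 = 30 bits.

Unary([7, 5, 9, 5]) = 111111101111101111111110111110 (30 bits)


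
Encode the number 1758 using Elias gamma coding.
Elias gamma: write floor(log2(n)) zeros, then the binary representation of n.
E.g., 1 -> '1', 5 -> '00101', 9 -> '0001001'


num_bits = floor(log2(1758)) + 1 = 11
leading_zeros = num_bits - 1 = 10
binary(1758) = 11011011110

Elias gamma(1758) = '0000000000' + '11011011110' = 000000000011011011110 (21 bits)


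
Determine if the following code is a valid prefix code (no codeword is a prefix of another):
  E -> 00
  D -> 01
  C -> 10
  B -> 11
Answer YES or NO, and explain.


Checking each pair (does one codeword prefix another?):
  E='00' vs D='01': no prefix
  E='00' vs C='10': no prefix
  E='00' vs B='11': no prefix
  D='01' vs E='00': no prefix
  D='01' vs C='10': no prefix
  D='01' vs B='11': no prefix
  C='10' vs E='00': no prefix
  C='10' vs D='01': no prefix
  C='10' vs B='11': no prefix
  B='11' vs E='00': no prefix
  B='11' vs D='01': no prefix
  B='11' vs C='10': no prefix
No violation found over all pairs.

YES -- this is a valid prefix code. No codeword is a prefix of any other codeword.


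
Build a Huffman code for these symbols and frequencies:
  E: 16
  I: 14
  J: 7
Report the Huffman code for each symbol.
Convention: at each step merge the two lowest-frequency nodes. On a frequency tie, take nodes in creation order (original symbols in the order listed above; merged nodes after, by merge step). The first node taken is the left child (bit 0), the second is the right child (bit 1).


Huffman tree construction:
Step 1: Merge J(7) + I(14) = 21
Step 2: Merge E(16) + (J+I)(21) = 37
Read each symbol's code off the tree from the root (left child = 0, right child = 1).

Codes:
  E: 0 (length 1)
  I: 11 (length 2)
  J: 10 (length 2)
Average code length: 58/37 = 1.5676 bits/symbol


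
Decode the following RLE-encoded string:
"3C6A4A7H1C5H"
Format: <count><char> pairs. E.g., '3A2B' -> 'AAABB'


Expanding each <count><char> pair:
  3C -> 'CCC'
  6A -> 'AAAAAA'
  4A -> 'AAAA'
  7H -> 'HHHHHHH'
  1C -> 'C'
  5H -> 'HHHHH'

Decoded = CCCAAAAAAAAAAHHHHHHHCHHHHH


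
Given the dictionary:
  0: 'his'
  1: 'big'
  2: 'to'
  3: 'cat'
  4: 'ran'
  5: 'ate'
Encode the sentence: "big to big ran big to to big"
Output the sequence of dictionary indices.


Look up each word in the dictionary:
  'big' -> 1
  'to' -> 2
  'big' -> 1
  'ran' -> 4
  'big' -> 1
  'to' -> 2
  'to' -> 2
  'big' -> 1

Encoded: [1, 2, 1, 4, 1, 2, 2, 1]


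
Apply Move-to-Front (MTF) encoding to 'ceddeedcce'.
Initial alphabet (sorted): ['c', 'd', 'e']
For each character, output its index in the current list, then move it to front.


MTF encoding:
'c': index 0 in ['c', 'd', 'e'] -> ['c', 'd', 'e']
'e': index 2 in ['c', 'd', 'e'] -> ['e', 'c', 'd']
'd': index 2 in ['e', 'c', 'd'] -> ['d', 'e', 'c']
'd': index 0 in ['d', 'e', 'c'] -> ['d', 'e', 'c']
'e': index 1 in ['d', 'e', 'c'] -> ['e', 'd', 'c']
'e': index 0 in ['e', 'd', 'c'] -> ['e', 'd', 'c']
'd': index 1 in ['e', 'd', 'c'] -> ['d', 'e', 'c']
'c': index 2 in ['d', 'e', 'c'] -> ['c', 'd', 'e']
'c': index 0 in ['c', 'd', 'e'] -> ['c', 'd', 'e']
'e': index 2 in ['c', 'd', 'e'] -> ['e', 'c', 'd']


Output: [0, 2, 2, 0, 1, 0, 1, 2, 0, 2]


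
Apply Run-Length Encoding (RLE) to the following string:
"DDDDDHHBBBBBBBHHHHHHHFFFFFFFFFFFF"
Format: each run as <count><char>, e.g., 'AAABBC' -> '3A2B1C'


Scanning runs left to right:
  i=0: run of 'D' x 5 -> '5D'
  i=5: run of 'H' x 2 -> '2H'
  i=7: run of 'B' x 7 -> '7B'
  i=14: run of 'H' x 7 -> '7H'
  i=21: run of 'F' x 12 -> '12F'

RLE = 5D2H7B7H12F


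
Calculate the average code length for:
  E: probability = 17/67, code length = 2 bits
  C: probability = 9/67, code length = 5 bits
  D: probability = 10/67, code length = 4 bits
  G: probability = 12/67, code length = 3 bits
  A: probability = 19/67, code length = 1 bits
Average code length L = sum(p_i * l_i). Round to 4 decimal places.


Weighted contributions p_i * l_i:
  E: (17/67) * 2 = 34/67
  C: (9/67) * 5 = 45/67
  D: (10/67) * 4 = 40/67
  G: (12/67) * 3 = 36/67
  A: (19/67) * 1 = 19/67
Sum = (34 + 45 + 40 + 36 + 19)/67 = 174/67

L = 174/67 = 2.5970 bits/symbol


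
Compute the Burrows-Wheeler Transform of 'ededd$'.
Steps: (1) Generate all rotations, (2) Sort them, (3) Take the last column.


Rotations (sorted):
  0: $ededd -> last char: d
  1: d$eded -> last char: d
  2: dd$ede -> last char: e
  3: dedd$e -> last char: e
  4: edd$ed -> last char: d
  5: ededd$ -> last char: $


BWT = ddeed$


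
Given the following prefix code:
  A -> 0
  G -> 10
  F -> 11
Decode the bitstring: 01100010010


Decoding step by step:
Bits 0 -> A
Bits 11 -> F
Bits 0 -> A
Bits 0 -> A
Bits 0 -> A
Bits 10 -> G
Bits 0 -> A
Bits 10 -> G


Decoded message: AFAAAGAG


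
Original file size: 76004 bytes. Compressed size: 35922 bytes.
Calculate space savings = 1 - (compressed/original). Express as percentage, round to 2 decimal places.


ratio = compressed/original = 35922/76004 = 0.472633
savings = 1 - ratio = 1 - 0.472633 = 0.527367
as a percentage: 0.527367 * 100 = 52.74%

Space savings = 1 - 35922/76004 = 52.74%


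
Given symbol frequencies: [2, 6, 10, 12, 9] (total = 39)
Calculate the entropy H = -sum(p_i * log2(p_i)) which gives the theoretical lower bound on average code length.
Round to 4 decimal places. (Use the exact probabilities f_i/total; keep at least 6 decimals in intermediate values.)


Per-symbol terms -p_i * log2(p_i) with p_i = f_i/39:
  p = 2/39 = 0.051282: log2(p) = -4.285402, -p*log2(p) = 0.219764
  p = 6/39 = 0.153846: log2(p) = -2.700440, -p*log2(p) = 0.415452
  p = 10/39 = 0.256410: log2(p) = -1.963474, -p*log2(p) = 0.503455
  p = 12/39 = 0.307692: log2(p) = -1.700440, -p*log2(p) = 0.523212
  p = 9/39 = 0.230769: log2(p) = -2.115477, -p*log2(p) = 0.488187
H = 0.219764 + 0.415452 + 0.503455 + 0.523212 + 0.488187 = 2.150070

H = 2.1501 bits/symbol


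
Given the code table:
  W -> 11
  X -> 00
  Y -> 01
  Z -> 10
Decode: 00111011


Decoding:
00 -> X
11 -> W
10 -> Z
11 -> W


Result: XWZW


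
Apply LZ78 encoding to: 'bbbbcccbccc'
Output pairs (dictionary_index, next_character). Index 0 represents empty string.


LZ78 encoding steps:
Dictionary: {0: ''}
Step 1: w='' (idx 0), next='b' -> output (0, 'b'), add 'b' as idx 1
Step 2: w='b' (idx 1), next='b' -> output (1, 'b'), add 'bb' as idx 2
Step 3: w='b' (idx 1), next='c' -> output (1, 'c'), add 'bc' as idx 3
Step 4: w='' (idx 0), next='c' -> output (0, 'c'), add 'c' as idx 4
Step 5: w='c' (idx 4), next='b' -> output (4, 'b'), add 'cb' as idx 5
Step 6: w='c' (idx 4), next='c' -> output (4, 'c'), add 'cc' as idx 6
Step 7: w='c' (idx 4), end of input -> output (4, '')


Encoded: [(0, 'b'), (1, 'b'), (1, 'c'), (0, 'c'), (4, 'b'), (4, 'c'), (4, '')]


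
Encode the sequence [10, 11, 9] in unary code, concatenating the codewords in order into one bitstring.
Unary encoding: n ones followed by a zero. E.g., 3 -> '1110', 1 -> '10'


Encode each number as n ones followed by a terminating 0:
  10 -> 11111111110 (11 bits)
  11 -> 111111111110 (12 bits)
  9 -> 1111111110 (10 bits)
Total length = 11 + 12 + 10 = 33 bits.

Unary([10, 11, 9]) = 111111111101111111111101111111110 (33 bits)


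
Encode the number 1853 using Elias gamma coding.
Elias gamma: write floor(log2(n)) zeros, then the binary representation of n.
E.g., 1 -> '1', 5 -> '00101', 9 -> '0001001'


num_bits = floor(log2(1853)) + 1 = 11
leading_zeros = num_bits - 1 = 10
binary(1853) = 11100111101

Elias gamma(1853) = '0000000000' + '11100111101' = 000000000011100111101 (21 bits)


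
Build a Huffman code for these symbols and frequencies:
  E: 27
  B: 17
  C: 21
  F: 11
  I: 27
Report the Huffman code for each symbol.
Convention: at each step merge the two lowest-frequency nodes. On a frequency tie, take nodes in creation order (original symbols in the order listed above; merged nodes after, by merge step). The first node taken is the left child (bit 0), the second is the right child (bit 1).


Huffman tree construction:
Step 1: Merge F(11) + B(17) = 28
Step 2: Merge C(21) + E(27) = 48
Step 3: Merge I(27) + (F+B)(28) = 55
Step 4: Merge (C+E)(48) + (I+(F+B))(55) = 103
Read each symbol's code off the tree from the root (left child = 0, right child = 1).

Codes:
  E: 01 (length 2)
  B: 111 (length 3)
  C: 00 (length 2)
  F: 110 (length 3)
  I: 10 (length 2)
Average code length: 234/103 = 2.2718 bits/symbol


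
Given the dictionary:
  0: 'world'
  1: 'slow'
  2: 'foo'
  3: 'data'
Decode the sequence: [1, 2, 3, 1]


Look up each index in the dictionary:
  1 -> 'slow'
  2 -> 'foo'
  3 -> 'data'
  1 -> 'slow'

Decoded: "slow foo data slow"


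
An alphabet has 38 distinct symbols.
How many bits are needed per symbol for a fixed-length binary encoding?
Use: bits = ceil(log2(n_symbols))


log2(38) = 5.2479
Bracket: 2^5 = 32 < 38 <= 2^6 = 64
So ceil(log2(38)) = 6

bits = ceil(log2(38)) = ceil(5.2479) = 6 bits


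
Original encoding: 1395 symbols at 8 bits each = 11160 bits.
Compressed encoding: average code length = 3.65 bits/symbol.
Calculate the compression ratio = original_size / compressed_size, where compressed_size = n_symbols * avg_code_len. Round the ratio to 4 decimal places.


original_size = n_symbols * orig_bits = 1395 * 8 = 11160 bits
compressed_size = n_symbols * avg_code_len = 1395 * 3.65 = 5091.75 bits
ratio = original_size / compressed_size = 11160 / 5091.75 = 2.1918

Compression ratio = 2.1918


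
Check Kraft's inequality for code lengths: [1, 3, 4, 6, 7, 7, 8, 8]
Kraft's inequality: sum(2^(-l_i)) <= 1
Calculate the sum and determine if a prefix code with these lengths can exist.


Sum = 2^(-1) + 2^(-3) + 2^(-4) + 2^(-6) + 2^(-7) + 2^(-7) + 2^(-8) + 2^(-8)
    = 0.5 + 0.125 + 0.0625 + 0.015625 + 0.0078125 + 0.0078125 + 0.00390625 + 0.00390625
    = 186/256 = 0.7265625
Since 0.7265625 <= 1, Kraft's inequality IS satisfied.
A prefix code with these lengths CAN exist.

Kraft sum = 0.7265625. Satisfied.


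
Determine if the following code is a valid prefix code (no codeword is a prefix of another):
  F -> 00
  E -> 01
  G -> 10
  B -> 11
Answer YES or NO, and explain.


Checking each pair (does one codeword prefix another?):
  F='00' vs E='01': no prefix
  F='00' vs G='10': no prefix
  F='00' vs B='11': no prefix
  E='01' vs F='00': no prefix
  E='01' vs G='10': no prefix
  E='01' vs B='11': no prefix
  G='10' vs F='00': no prefix
  G='10' vs E='01': no prefix
  G='10' vs B='11': no prefix
  B='11' vs F='00': no prefix
  B='11' vs E='01': no prefix
  B='11' vs G='10': no prefix
No violation found over all pairs.

YES -- this is a valid prefix code. No codeword is a prefix of any other codeword.


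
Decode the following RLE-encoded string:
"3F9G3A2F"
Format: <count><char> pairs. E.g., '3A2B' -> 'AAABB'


Expanding each <count><char> pair:
  3F -> 'FFF'
  9G -> 'GGGGGGGGG'
  3A -> 'AAA'
  2F -> 'FF'

Decoded = FFFGGGGGGGGGAAAFF


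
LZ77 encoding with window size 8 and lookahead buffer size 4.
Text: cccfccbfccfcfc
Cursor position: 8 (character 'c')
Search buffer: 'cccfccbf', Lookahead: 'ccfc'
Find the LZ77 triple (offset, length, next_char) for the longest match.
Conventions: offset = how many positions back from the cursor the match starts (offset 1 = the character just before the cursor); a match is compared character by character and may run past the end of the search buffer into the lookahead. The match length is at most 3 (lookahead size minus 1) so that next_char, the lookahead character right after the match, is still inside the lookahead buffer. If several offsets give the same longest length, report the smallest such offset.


Try each offset into the search buffer:
  offset=1 (pos 7, char 'f'): match length 0
  offset=2 (pos 6, char 'b'): match length 0
  offset=3 (pos 5, char 'c'): match length 1
  offset=4 (pos 4, char 'c'): match length 2
  offset=5 (pos 3, char 'f'): match length 0
  offset=6 (pos 2, char 'c'): match length 1
  offset=7 (pos 1, char 'c'): match length 3
  offset=8 (pos 0, char 'c'): match length 2
Longest match has length 3 at offset 7.
next_char = character at position 8 + 3 = 11 -> 'c'

Best match: offset=7, length=3 (matching 'ccf' starting at position 1)
LZ77 triple: (7, 3, 'c')


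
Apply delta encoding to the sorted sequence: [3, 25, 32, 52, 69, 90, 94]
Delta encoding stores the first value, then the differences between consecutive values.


First value: 3
Deltas:
  25 - 3 = 22
  32 - 25 = 7
  52 - 32 = 20
  69 - 52 = 17
  90 - 69 = 21
  94 - 90 = 4


Delta encoded: [3, 22, 7, 20, 17, 21, 4]


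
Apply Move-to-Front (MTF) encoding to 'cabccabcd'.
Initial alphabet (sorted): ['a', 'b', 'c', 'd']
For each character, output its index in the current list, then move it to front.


MTF encoding:
'c': index 2 in ['a', 'b', 'c', 'd'] -> ['c', 'a', 'b', 'd']
'a': index 1 in ['c', 'a', 'b', 'd'] -> ['a', 'c', 'b', 'd']
'b': index 2 in ['a', 'c', 'b', 'd'] -> ['b', 'a', 'c', 'd']
'c': index 2 in ['b', 'a', 'c', 'd'] -> ['c', 'b', 'a', 'd']
'c': index 0 in ['c', 'b', 'a', 'd'] -> ['c', 'b', 'a', 'd']
'a': index 2 in ['c', 'b', 'a', 'd'] -> ['a', 'c', 'b', 'd']
'b': index 2 in ['a', 'c', 'b', 'd'] -> ['b', 'a', 'c', 'd']
'c': index 2 in ['b', 'a', 'c', 'd'] -> ['c', 'b', 'a', 'd']
'd': index 3 in ['c', 'b', 'a', 'd'] -> ['d', 'c', 'b', 'a']


Output: [2, 1, 2, 2, 0, 2, 2, 2, 3]


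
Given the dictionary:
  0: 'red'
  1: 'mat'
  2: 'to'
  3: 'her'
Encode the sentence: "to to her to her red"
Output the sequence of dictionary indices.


Look up each word in the dictionary:
  'to' -> 2
  'to' -> 2
  'her' -> 3
  'to' -> 2
  'her' -> 3
  'red' -> 0

Encoded: [2, 2, 3, 2, 3, 0]


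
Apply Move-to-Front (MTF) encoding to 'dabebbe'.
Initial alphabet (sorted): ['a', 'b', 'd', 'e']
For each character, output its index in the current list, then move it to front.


MTF encoding:
'd': index 2 in ['a', 'b', 'd', 'e'] -> ['d', 'a', 'b', 'e']
'a': index 1 in ['d', 'a', 'b', 'e'] -> ['a', 'd', 'b', 'e']
'b': index 2 in ['a', 'd', 'b', 'e'] -> ['b', 'a', 'd', 'e']
'e': index 3 in ['b', 'a', 'd', 'e'] -> ['e', 'b', 'a', 'd']
'b': index 1 in ['e', 'b', 'a', 'd'] -> ['b', 'e', 'a', 'd']
'b': index 0 in ['b', 'e', 'a', 'd'] -> ['b', 'e', 'a', 'd']
'e': index 1 in ['b', 'e', 'a', 'd'] -> ['e', 'b', 'a', 'd']


Output: [2, 1, 2, 3, 1, 0, 1]


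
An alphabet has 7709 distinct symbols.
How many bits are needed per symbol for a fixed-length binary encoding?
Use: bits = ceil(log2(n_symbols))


log2(7709) = 12.9123
Bracket: 2^12 = 4096 < 7709 <= 2^13 = 8192
So ceil(log2(7709)) = 13

bits = ceil(log2(7709)) = ceil(12.9123) = 13 bits


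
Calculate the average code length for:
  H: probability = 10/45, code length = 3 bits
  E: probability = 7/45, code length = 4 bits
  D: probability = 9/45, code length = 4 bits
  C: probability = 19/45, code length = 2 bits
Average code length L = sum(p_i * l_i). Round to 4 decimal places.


Weighted contributions p_i * l_i:
  H: (10/45) * 3 = 30/45
  E: (7/45) * 4 = 28/45
  D: (9/45) * 4 = 36/45
  C: (19/45) * 2 = 38/45
Sum = (30 + 28 + 36 + 38)/45 = 132/45

L = 132/45 = 2.9333 bits/symbol


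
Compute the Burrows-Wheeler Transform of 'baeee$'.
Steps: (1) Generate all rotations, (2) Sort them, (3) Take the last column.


Rotations (sorted):
  0: $baeee -> last char: e
  1: aeee$b -> last char: b
  2: baeee$ -> last char: $
  3: e$baee -> last char: e
  4: ee$bae -> last char: e
  5: eee$ba -> last char: a


BWT = eb$eea


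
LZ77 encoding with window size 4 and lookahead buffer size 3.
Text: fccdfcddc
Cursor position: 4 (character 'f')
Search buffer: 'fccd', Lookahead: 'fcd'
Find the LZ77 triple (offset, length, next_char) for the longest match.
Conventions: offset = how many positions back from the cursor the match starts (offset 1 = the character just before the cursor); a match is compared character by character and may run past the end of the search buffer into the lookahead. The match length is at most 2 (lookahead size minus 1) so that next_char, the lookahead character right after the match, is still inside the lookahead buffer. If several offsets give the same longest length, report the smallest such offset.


Try each offset into the search buffer:
  offset=1 (pos 3, char 'd'): match length 0
  offset=2 (pos 2, char 'c'): match length 0
  offset=3 (pos 1, char 'c'): match length 0
  offset=4 (pos 0, char 'f'): match length 2
Longest match has length 2 at offset 4.
next_char = character at position 4 + 2 = 6 -> 'd'

Best match: offset=4, length=2 (matching 'fc' starting at position 0)
LZ77 triple: (4, 2, 'd')


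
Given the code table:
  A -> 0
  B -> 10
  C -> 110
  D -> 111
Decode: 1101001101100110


Decoding:
110 -> C
10 -> B
0 -> A
110 -> C
110 -> C
0 -> A
110 -> C


Result: CBACCAC


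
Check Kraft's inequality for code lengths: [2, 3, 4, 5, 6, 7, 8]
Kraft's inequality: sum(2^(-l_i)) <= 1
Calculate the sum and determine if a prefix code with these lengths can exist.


Sum = 2^(-2) + 2^(-3) + 2^(-4) + 2^(-5) + 2^(-6) + 2^(-7) + 2^(-8)
    = 0.25 + 0.125 + 0.0625 + 0.03125 + 0.015625 + 0.0078125 + 0.00390625
    = 127/256 = 0.49609375
Since 0.49609375 <= 1, Kraft's inequality IS satisfied.
A prefix code with these lengths CAN exist.

Kraft sum = 0.49609375. Satisfied.


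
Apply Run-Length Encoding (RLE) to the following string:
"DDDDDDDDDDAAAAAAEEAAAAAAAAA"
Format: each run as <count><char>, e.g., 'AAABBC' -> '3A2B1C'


Scanning runs left to right:
  i=0: run of 'D' x 10 -> '10D'
  i=10: run of 'A' x 6 -> '6A'
  i=16: run of 'E' x 2 -> '2E'
  i=18: run of 'A' x 9 -> '9A'

RLE = 10D6A2E9A


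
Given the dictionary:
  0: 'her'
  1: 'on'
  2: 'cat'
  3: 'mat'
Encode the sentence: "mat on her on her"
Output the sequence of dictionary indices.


Look up each word in the dictionary:
  'mat' -> 3
  'on' -> 1
  'her' -> 0
  'on' -> 1
  'her' -> 0

Encoded: [3, 1, 0, 1, 0]


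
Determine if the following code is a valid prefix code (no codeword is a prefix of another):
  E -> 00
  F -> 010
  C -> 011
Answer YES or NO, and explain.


Checking each pair (does one codeword prefix another?):
  E='00' vs F='010': no prefix
  E='00' vs C='011': no prefix
  F='010' vs E='00': no prefix
  F='010' vs C='011': no prefix
  C='011' vs E='00': no prefix
  C='011' vs F='010': no prefix
No violation found over all pairs.

YES -- this is a valid prefix code. No codeword is a prefix of any other codeword.


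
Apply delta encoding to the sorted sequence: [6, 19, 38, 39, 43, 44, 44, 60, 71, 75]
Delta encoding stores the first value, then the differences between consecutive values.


First value: 6
Deltas:
  19 - 6 = 13
  38 - 19 = 19
  39 - 38 = 1
  43 - 39 = 4
  44 - 43 = 1
  44 - 44 = 0
  60 - 44 = 16
  71 - 60 = 11
  75 - 71 = 4


Delta encoded: [6, 13, 19, 1, 4, 1, 0, 16, 11, 4]


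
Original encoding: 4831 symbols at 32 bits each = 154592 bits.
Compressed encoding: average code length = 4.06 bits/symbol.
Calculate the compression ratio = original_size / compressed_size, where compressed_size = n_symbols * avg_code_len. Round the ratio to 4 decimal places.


original_size = n_symbols * orig_bits = 4831 * 32 = 154592 bits
compressed_size = n_symbols * avg_code_len = 4831 * 4.06 = 19613.86 bits
ratio = original_size / compressed_size = 154592 / 19613.86 = 7.8818

Compression ratio = 7.8818


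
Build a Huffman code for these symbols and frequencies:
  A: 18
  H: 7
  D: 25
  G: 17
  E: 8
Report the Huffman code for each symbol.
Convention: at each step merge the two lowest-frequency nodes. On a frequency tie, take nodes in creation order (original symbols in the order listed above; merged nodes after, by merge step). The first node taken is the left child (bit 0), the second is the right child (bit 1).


Huffman tree construction:
Step 1: Merge H(7) + E(8) = 15
Step 2: Merge (H+E)(15) + G(17) = 32
Step 3: Merge A(18) + D(25) = 43
Step 4: Merge ((H+E)+G)(32) + (A+D)(43) = 75
Read each symbol's code off the tree from the root (left child = 0, right child = 1).

Codes:
  A: 10 (length 2)
  H: 000 (length 3)
  D: 11 (length 2)
  G: 01 (length 2)
  E: 001 (length 3)
Average code length: 165/75 = 2.2000 bits/symbol


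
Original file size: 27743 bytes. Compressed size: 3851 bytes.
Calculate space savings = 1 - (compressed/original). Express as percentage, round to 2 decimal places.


ratio = compressed/original = 3851/27743 = 0.13881
savings = 1 - ratio = 1 - 0.13881 = 0.86119
as a percentage: 0.86119 * 100 = 86.12%

Space savings = 1 - 3851/27743 = 86.12%


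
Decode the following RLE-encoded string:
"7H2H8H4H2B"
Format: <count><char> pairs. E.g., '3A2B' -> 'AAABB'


Expanding each <count><char> pair:
  7H -> 'HHHHHHH'
  2H -> 'HH'
  8H -> 'HHHHHHHH'
  4H -> 'HHHH'
  2B -> 'BB'

Decoded = HHHHHHHHHHHHHHHHHHHHHBB


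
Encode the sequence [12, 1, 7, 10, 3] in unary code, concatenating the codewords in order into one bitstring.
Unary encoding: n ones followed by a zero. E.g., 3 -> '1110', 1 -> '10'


Encode each number as n ones followed by a terminating 0:
  12 -> 1111111111110 (13 bits)
  1 -> 10 (2 bits)
  7 -> 11111110 (8 bits)
  10 -> 11111111110 (11 bits)
  3 -> 1110 (4 bits)
Total length = 13 + 2 + 8 + 11 + 4 = 38 bits.

Unary([12, 1, 7, 10, 3]) = 11111111111101011111110111111111101110 (38 bits)


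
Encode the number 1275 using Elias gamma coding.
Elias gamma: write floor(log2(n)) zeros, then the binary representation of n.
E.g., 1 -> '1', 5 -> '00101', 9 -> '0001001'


num_bits = floor(log2(1275)) + 1 = 11
leading_zeros = num_bits - 1 = 10
binary(1275) = 10011111011

Elias gamma(1275) = '0000000000' + '10011111011' = 000000000010011111011 (21 bits)


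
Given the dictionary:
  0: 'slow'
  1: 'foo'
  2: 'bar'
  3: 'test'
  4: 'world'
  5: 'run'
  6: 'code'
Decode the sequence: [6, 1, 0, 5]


Look up each index in the dictionary:
  6 -> 'code'
  1 -> 'foo'
  0 -> 'slow'
  5 -> 'run'

Decoded: "code foo slow run"


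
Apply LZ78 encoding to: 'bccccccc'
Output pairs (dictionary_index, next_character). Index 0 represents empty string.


LZ78 encoding steps:
Dictionary: {0: ''}
Step 1: w='' (idx 0), next='b' -> output (0, 'b'), add 'b' as idx 1
Step 2: w='' (idx 0), next='c' -> output (0, 'c'), add 'c' as idx 2
Step 3: w='c' (idx 2), next='c' -> output (2, 'c'), add 'cc' as idx 3
Step 4: w='cc' (idx 3), next='c' -> output (3, 'c'), add 'ccc' as idx 4
Step 5: w='c' (idx 2), end of input -> output (2, '')


Encoded: [(0, 'b'), (0, 'c'), (2, 'c'), (3, 'c'), (2, '')]


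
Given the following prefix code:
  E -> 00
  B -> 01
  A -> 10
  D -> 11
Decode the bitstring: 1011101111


Decoding step by step:
Bits 10 -> A
Bits 11 -> D
Bits 10 -> A
Bits 11 -> D
Bits 11 -> D


Decoded message: ADADD


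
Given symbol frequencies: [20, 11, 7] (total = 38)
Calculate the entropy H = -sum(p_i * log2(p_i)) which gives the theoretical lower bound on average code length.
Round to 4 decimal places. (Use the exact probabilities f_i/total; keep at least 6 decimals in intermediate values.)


Per-symbol terms -p_i * log2(p_i) with p_i = f_i/38:
  p = 20/38 = 0.526316: log2(p) = -0.925999, -p*log2(p) = 0.487368
  p = 11/38 = 0.289474: log2(p) = -1.788496, -p*log2(p) = 0.517722
  p = 7/38 = 0.184211: log2(p) = -2.440573, -p*log2(p) = 0.449579
H = 0.487368 + 0.517722 + 0.449579 = 1.454669

H = 1.4547 bits/symbol


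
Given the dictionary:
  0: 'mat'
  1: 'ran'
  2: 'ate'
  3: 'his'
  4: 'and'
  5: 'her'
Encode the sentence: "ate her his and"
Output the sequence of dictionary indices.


Look up each word in the dictionary:
  'ate' -> 2
  'her' -> 5
  'his' -> 3
  'and' -> 4

Encoded: [2, 5, 3, 4]


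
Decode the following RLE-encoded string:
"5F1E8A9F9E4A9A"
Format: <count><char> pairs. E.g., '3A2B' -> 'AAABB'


Expanding each <count><char> pair:
  5F -> 'FFFFF'
  1E -> 'E'
  8A -> 'AAAAAAAA'
  9F -> 'FFFFFFFFF'
  9E -> 'EEEEEEEEE'
  4A -> 'AAAA'
  9A -> 'AAAAAAAAA'

Decoded = FFFFFEAAAAAAAAFFFFFFFFFEEEEEEEEEAAAAAAAAAAAAA
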